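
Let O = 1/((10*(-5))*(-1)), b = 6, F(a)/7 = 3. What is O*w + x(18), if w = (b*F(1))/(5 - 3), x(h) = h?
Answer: 963/50 ≈ 19.260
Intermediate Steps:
F(a) = 21 (F(a) = 7*3 = 21)
O = 1/50 (O = 1/(-50*(-1)) = 1/50 ≈ 0.020000)
w = 63 (w = (6*21)/(5 - 3) = 126/2 = 126*(1/2) = 63)
O*w + x(18) = (1/50)*63 + 18 = 63/50 + 18 = 963/50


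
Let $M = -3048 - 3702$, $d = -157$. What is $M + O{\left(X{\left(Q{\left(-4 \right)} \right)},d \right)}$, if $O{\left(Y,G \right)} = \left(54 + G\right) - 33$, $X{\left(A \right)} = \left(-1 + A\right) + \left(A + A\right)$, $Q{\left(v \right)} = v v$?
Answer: $-6886$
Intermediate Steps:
$Q{\left(v \right)} = v^{2}$
$X{\left(A \right)} = -1 + 3 A$ ($X{\left(A \right)} = \left(-1 + A\right) + 2 A = -1 + 3 A$)
$O{\left(Y,G \right)} = 21 + G$
$M = -6750$
$M + O{\left(X{\left(Q{\left(-4 \right)} \right)},d \right)} = -6750 + \left(21 - 157\right) = -6750 - 136 = -6886$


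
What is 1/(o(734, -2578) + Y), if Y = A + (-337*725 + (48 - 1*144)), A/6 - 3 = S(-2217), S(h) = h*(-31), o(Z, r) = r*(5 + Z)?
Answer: -1/1737183 ≈ -5.7564e-7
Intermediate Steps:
S(h) = -31*h
A = 412380 (A = 18 + 6*(-31*(-2217)) = 18 + 6*68727 = 18 + 412362 = 412380)
Y = 167959 (Y = 412380 + (-337*725 + (48 - 1*144)) = 412380 + (-244325 + (48 - 144)) = 412380 + (-244325 - 96) = 412380 - 244421 = 167959)
1/(o(734, -2578) + Y) = 1/(-2578*(5 + 734) + 167959) = 1/(-2578*739 + 167959) = 1/(-1905142 + 167959) = 1/(-1737183) = -1/1737183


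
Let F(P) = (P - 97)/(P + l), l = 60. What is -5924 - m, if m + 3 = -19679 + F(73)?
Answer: 1829838/133 ≈ 13758.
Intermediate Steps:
F(P) = (-97 + P)/(60 + P) (F(P) = (P - 97)/(P + 60) = (-97 + P)/(60 + P))
m = -2617730/133 (m = -3 + (-19679 + (-97 + 73)/(60 + 73)) = -3 + (-19679 - 24/133) = -3 - 2617331/133 = -2617730/133 ≈ -19682.)
-5924 - m = -5924 - 1*(-2617730/133) = -5924 + 2617730/133 = 1829838/133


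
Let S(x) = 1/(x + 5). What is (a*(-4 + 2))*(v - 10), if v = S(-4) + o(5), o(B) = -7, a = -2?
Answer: -64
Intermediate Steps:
S(x) = 1/(5 + x)
v = -6 (v = 1/(5 - 4) - 7 = 1/1 - 7 = 1 - 7 = -6)
(a*(-4 + 2))*(v - 10) = (-2*(-4 + 2))*(-6 - 10) = -2*(-2)*(-16) = 4*(-16) = -64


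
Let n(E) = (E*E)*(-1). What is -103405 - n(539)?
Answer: 187116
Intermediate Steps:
n(E) = -E² (n(E) = E²*(-1) = -E²)
-103405 - n(539) = -103405 - (-1)*539² = -103405 - (-1)*290521 = -103405 - 1*(-290521) = -103405 + 290521 = 187116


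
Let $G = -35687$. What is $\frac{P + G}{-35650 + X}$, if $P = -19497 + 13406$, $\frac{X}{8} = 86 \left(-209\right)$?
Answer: $\frac{2321}{9969} \approx 0.23282$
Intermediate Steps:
$X = -143792$ ($X = 8 \cdot 86 \left(-209\right) = 8 \left(-17974\right) = -143792$)
$P = -6091$
$\frac{P + G}{-35650 + X} = \frac{-6091 - 35687}{-35650 - 143792} = - \frac{41778}{-179442} = \left(-41778\right) \left(- \frac{1}{179442}\right) = \frac{2321}{9969}$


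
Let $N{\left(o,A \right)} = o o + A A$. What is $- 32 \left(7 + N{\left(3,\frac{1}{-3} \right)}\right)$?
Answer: $- \frac{4640}{9} \approx -515.56$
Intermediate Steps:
$N{\left(o,A \right)} = A^{2} + o^{2}$ ($N{\left(o,A \right)} = o^{2} + A^{2} = A^{2} + o^{2}$)
$- 32 \left(7 + N{\left(3,\frac{1}{-3} \right)}\right) = - 32 \left(7 + \left(\left(\frac{1}{-3}\right)^{2} + 3^{2}\right)\right) = - 32 \left(7 + \left(\left(- \frac{1}{3}\right)^{2} + 9\right)\right) = - 32 \left(7 + \left(\frac{1}{9} + 9\right)\right) = - 32 \left(7 + \frac{82}{9}\right) = \left(-32\right) \frac{145}{9} = - \frac{4640}{9}$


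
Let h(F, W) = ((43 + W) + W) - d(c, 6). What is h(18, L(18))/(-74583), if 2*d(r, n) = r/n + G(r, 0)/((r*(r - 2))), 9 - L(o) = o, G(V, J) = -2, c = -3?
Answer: -1519/4474980 ≈ -0.00033944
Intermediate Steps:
L(o) = 9 - o
d(r, n) = r/(2*n) - 1/(r*(-2 + r)) (d(r, n) = (r/n - 2*1/(r*(r - 2)))/2 = (r/n - 2*1/(r*(-2 + r)))/2 = (r/n - 2/(r*(-2 + r)))/2 = r/(2*n) - 1/(r*(-2 + r)))
h(F, W) = 2599/60 + 2*W (h(F, W) = ((43 + W) + W) - ((1/2)*(-3)**3 - 1*6 - 1*(-3)**2)/(6*(-3)*(-2 - 3)) = (43 + 2*W) - (-1)*((1/2)*(-27) - 6 - 1*9)/(6*3*(-5)) = (43 + 2*W) - (-1)*(-1)*(-27/2 - 6 - 9)/(6*3*5) = (43 + 2*W) - (-1)*(-1)*(-57)/(6*3*5*2) = (43 + 2*W) - 1*(-19/60) = (43 + 2*W) + 19/60 = 2599/60 + 2*W)
h(18, L(18))/(-74583) = (2599/60 + 2*(9 - 1*18))/(-74583) = (2599/60 + 2*(9 - 18))*(-1/74583) = (2599/60 + 2*(-9))*(-1/74583) = (2599/60 - 18)*(-1/74583) = (1519/60)*(-1/74583) = -1519/4474980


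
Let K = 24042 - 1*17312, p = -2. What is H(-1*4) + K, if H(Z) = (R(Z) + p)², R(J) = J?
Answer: 6766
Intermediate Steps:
H(Z) = (-2 + Z)² (H(Z) = (Z - 2)² = (-2 + Z)²)
K = 6730 (K = 24042 - 17312 = 6730)
H(-1*4) + K = (-2 - 1*4)² + 6730 = (-2 - 4)² + 6730 = (-6)² + 6730 = 36 + 6730 = 6766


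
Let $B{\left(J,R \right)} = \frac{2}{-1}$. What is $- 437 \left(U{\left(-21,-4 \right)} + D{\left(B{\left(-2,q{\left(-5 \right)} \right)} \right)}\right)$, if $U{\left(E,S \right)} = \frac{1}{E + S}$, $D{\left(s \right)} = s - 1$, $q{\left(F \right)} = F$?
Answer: $\frac{33212}{25} \approx 1328.5$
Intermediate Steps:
$B{\left(J,R \right)} = -2$ ($B{\left(J,R \right)} = 2 \left(-1\right) = -2$)
$D{\left(s \right)} = -1 + s$
$- 437 \left(U{\left(-21,-4 \right)} + D{\left(B{\left(-2,q{\left(-5 \right)} \right)} \right)}\right) = - 437 \left(\frac{1}{-21 - 4} - 3\right) = - 437 \left(\frac{1}{-25} - 3\right) = - 437 \left(- \frac{1}{25} - 3\right) = \left(-437\right) \left(- \frac{76}{25}\right) = \frac{33212}{25}$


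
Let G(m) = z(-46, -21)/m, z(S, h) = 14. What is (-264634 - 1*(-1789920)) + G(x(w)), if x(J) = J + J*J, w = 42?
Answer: 196761895/129 ≈ 1.5253e+6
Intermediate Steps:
x(J) = J + J**2
G(m) = 14/m
(-264634 - 1*(-1789920)) + G(x(w)) = (-264634 - 1*(-1789920)) + 14/((42*(1 + 42))) = (-264634 + 1789920) + 14/((42*43)) = 1525286 + 14/1806 = 1525286 + 14*(1/1806) = 1525286 + 1/129 = 196761895/129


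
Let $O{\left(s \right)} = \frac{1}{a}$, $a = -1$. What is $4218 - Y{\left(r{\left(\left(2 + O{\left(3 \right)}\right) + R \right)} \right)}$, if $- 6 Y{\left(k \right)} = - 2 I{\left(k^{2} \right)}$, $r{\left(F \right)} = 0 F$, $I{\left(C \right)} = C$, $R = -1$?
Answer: $4218$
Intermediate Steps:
$O{\left(s \right)} = -1$ ($O{\left(s \right)} = \frac{1}{-1} = -1$)
$r{\left(F \right)} = 0$
$Y{\left(k \right)} = \frac{k^{2}}{3}$ ($Y{\left(k \right)} = - \frac{\left(-2\right) k^{2}}{6} = \frac{k^{2}}{3}$)
$4218 - Y{\left(r{\left(\left(2 + O{\left(3 \right)}\right) + R \right)} \right)} = 4218 - \frac{0^{2}}{3} = 4218 - \frac{1}{3} \cdot 0 = 4218 - 0 = 4218 + 0 = 4218$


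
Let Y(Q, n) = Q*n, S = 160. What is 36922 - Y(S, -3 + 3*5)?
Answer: 35002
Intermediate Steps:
36922 - Y(S, -3 + 3*5) = 36922 - 160*(-3 + 3*5) = 36922 - 160*(-3 + 15) = 36922 - 160*12 = 36922 - 1*1920 = 36922 - 1920 = 35002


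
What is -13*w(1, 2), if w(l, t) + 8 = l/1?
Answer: 91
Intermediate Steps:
w(l, t) = -8 + l (w(l, t) = -8 + l/1 = -8 + l*1 = -8 + l)
-13*w(1, 2) = -13*(-8 + 1) = -13*(-7) = 91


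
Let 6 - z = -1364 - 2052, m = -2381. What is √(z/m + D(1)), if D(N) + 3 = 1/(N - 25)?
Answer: I*√3656373126/28572 ≈ 2.1163*I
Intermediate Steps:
D(N) = -3 + 1/(-25 + N) (D(N) = -3 + 1/(N - 25) = -3 + 1/(-25 + N))
z = 3422 (z = 6 - (-1364 - 2052) = 6 - 1*(-3416) = 6 + 3416 = 3422)
√(z/m + D(1)) = √(3422/(-2381) + (76 - 3*1)/(-25 + 1)) = √(3422*(-1/2381) + (76 - 3)/(-24)) = √(-3422/2381 - 1/24*73) = √(-3422/2381 - 73/24) = √(-255941/57144) = I*√3656373126/28572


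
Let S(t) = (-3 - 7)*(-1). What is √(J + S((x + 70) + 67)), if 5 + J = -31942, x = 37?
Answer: I*√31937 ≈ 178.71*I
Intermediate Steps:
J = -31947 (J = -5 - 31942 = -31947)
S(t) = 10 (S(t) = -10*(-1) = 10)
√(J + S((x + 70) + 67)) = √(-31947 + 10) = √(-31937) = I*√31937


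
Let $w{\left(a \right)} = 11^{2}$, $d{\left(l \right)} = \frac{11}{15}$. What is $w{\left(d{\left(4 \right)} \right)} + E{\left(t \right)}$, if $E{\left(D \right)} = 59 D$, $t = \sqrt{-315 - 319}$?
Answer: $121 + 59 i \sqrt{634} \approx 121.0 + 1485.6 i$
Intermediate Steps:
$d{\left(l \right)} = \frac{11}{15}$ ($d{\left(l \right)} = 11 \cdot \frac{1}{15} = \frac{11}{15}$)
$t = i \sqrt{634}$ ($t = \sqrt{-634} = i \sqrt{634} \approx 25.179 i$)
$w{\left(a \right)} = 121$
$w{\left(d{\left(4 \right)} \right)} + E{\left(t \right)} = 121 + 59 i \sqrt{634}$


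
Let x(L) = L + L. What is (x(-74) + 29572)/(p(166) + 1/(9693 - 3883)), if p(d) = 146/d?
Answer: 170953440/5111 ≈ 33448.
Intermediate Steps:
x(L) = 2*L
(x(-74) + 29572)/(p(166) + 1/(9693 - 3883)) = (2*(-74) + 29572)/(146/166 + 1/(9693 - 3883)) = (-148 + 29572)/(146*(1/166) + 1/5810) = 29424/(73/83 + 1/5810) = 29424/(5111/5810) = 29424*(5810/5111) = 170953440/5111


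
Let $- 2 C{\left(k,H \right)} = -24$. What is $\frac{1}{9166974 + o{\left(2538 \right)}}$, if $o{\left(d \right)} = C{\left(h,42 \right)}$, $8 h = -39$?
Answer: $\frac{1}{9166986} \approx 1.0909 \cdot 10^{-7}$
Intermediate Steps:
$h = - \frac{39}{8}$ ($h = \frac{1}{8} \left(-39\right) = - \frac{39}{8} \approx -4.875$)
$C{\left(k,H \right)} = 12$ ($C{\left(k,H \right)} = \left(- \frac{1}{2}\right) \left(-24\right) = 12$)
$o{\left(d \right)} = 12$
$\frac{1}{9166974 + o{\left(2538 \right)}} = \frac{1}{9166974 + 12} = \frac{1}{9166986}$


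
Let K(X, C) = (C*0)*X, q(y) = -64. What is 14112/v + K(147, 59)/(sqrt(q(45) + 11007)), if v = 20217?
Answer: 4704/6739 ≈ 0.69803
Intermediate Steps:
K(X, C) = 0 (K(X, C) = 0*X = 0)
14112/v + K(147, 59)/(sqrt(q(45) + 11007)) = 14112/20217 + 0/(sqrt(-64 + 11007)) = 14112*(1/20217) + 0/(sqrt(10943)) = 4704/6739 + 0*(sqrt(10943)/10943) = 4704/6739 + 0 = 4704/6739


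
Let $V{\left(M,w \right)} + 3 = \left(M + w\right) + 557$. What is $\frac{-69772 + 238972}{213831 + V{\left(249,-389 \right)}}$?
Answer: $\frac{3760}{4761} \approx 0.78975$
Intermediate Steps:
$V{\left(M,w \right)} = 554 + M + w$ ($V{\left(M,w \right)} = -3 + \left(\left(M + w\right) + 557\right) = -3 + \left(557 + M + w\right) = 554 + M + w$)
$\frac{-69772 + 238972}{213831 + V{\left(249,-389 \right)}} = \frac{-69772 + 238972}{213831 + \left(554 + 249 - 389\right)} = \frac{169200}{213831 + 414} = \frac{169200}{214245} = 169200 \cdot \frac{1}{214245} = \frac{3760}{4761}$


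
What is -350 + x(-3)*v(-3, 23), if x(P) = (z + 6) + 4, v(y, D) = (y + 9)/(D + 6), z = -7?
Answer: -10132/29 ≈ -349.38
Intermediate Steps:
v(y, D) = (9 + y)/(6 + D)
x(P) = 3 (x(P) = (-7 + 6) + 4 = -1 + 4 = 3)
-350 + x(-3)*v(-3, 23) = -350 + 3*((9 - 3)/(6 + 23)) = -350 + 3*(6/29) = -350 + 18/29 = -10132/29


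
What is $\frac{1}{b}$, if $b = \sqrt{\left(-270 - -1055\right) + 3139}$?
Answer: $\frac{\sqrt{109}}{654} \approx 0.015964$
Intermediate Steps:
$b = 6 \sqrt{109}$ ($b = \sqrt{\left(-270 + 1055\right) + 3139} = \sqrt{785 + 3139} = \sqrt{3924} = 6 \sqrt{109} \approx 62.642$)
$\frac{1}{b} = \frac{1}{6 \sqrt{109}} = \frac{\sqrt{109}}{654}$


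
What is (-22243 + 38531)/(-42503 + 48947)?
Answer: 4072/1611 ≈ 2.5276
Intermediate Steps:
(-22243 + 38531)/(-42503 + 48947) = 16288/6444 = 16288*(1/6444) = 4072/1611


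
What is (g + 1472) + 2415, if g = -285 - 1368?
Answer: 2234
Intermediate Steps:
g = -1653
(g + 1472) + 2415 = (-1653 + 1472) + 2415 = -181 + 2415 = 2234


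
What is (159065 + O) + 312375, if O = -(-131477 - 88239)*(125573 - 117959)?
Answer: 1673389064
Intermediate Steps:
O = 1672917624 (O = -(-219716)*7614 = -1*(-1672917624) = 1672917624)
(159065 + O) + 312375 = (159065 + 1672917624) + 312375 = 1673076689 + 312375 = 1673389064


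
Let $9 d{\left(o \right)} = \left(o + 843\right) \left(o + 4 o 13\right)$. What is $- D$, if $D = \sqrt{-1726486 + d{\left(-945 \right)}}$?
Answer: $- 2 i \sqrt{289714} \approx - 1076.5 i$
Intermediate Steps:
$d{\left(o \right)} = \frac{53 o \left(843 + o\right)}{9}$ ($d{\left(o \right)} = \frac{\left(o + 843\right) \left(o + 4 o 13\right)}{9} = \frac{\left(843 + o\right) \left(o + 52 o\right)}{9} = \frac{\left(843 + o\right) 53 o}{9} = \frac{53 o \left(843 + o\right)}{9}$)
$D = 2 i \sqrt{289714}$ ($D = \sqrt{-1726486 + \frac{53}{9} \left(-945\right) \left(843 - 945\right)} = \sqrt{-1726486 + \frac{53}{9} \left(-945\right) \left(-102\right)} = \sqrt{-1726486 + 567630} = \sqrt{-1158856} = 2 i \sqrt{289714} \approx 1076.5 i$)
$- D = - 2 i \sqrt{289714}$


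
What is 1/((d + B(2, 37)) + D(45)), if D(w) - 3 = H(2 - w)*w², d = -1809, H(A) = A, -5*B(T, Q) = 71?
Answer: -5/444476 ≈ -1.1249e-5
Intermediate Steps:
B(T, Q) = -71/5 (B(T, Q) = -⅕*71 = -71/5)
D(w) = 3 + w²*(2 - w) (D(w) = 3 + (2 - w)*w² = 3 + w²*(2 - w))
1/((d + B(2, 37)) + D(45)) = 1/((-1809 - 71/5) + (3 + 45²*(2 - 1*45))) = 1/(-9116/5 + (3 + 2025*(2 - 45))) = 1/(-9116/5 + (3 + 2025*(-43))) = 1/(-9116/5 + (3 - 87075)) = 1/(-9116/5 - 87072) = 1/(-444476/5) = -5/444476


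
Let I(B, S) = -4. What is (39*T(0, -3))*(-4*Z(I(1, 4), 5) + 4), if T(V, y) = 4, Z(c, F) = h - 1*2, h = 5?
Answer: -1248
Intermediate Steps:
Z(c, F) = 3 (Z(c, F) = 5 - 1*2 = 5 - 2 = 3)
(39*T(0, -3))*(-4*Z(I(1, 4), 5) + 4) = (39*4)*(-4*3 + 4) = 156*(-12 + 4) = 156*(-8) = -1248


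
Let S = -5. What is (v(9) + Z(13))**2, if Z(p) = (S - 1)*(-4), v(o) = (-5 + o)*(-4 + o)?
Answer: 1936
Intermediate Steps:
Z(p) = 24 (Z(p) = (-5 - 1)*(-4) = -6*(-4) = 24)
(v(9) + Z(13))**2 = ((20 + 9**2 - 9*9) + 24)**2 = ((20 + 81 - 81) + 24)**2 = (20 + 24)**2 = 44**2 = 1936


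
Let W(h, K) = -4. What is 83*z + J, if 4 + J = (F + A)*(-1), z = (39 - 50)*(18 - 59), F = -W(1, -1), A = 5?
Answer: 37420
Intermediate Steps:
F = 4 (F = -1*(-4) = 4)
z = 451 (z = -11*(-41) = 451)
J = -13 (J = -4 + (4 + 5)*(-1) = -4 + 9*(-1) = -4 - 9 = -13)
83*z + J = 83*451 - 13 = 37433 - 13 = 37420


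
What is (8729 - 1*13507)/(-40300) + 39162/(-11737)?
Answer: -761074607/236500550 ≈ -3.2181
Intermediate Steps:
(8729 - 1*13507)/(-40300) + 39162/(-11737) = (8729 - 13507)*(-1/40300) + 39162*(-1/11737) = -4778*(-1/40300) - 39162/11737 = 2389/20150 - 39162/11737 = -761074607/236500550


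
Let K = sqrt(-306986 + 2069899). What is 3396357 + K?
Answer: 3396357 + sqrt(1762913) ≈ 3.3977e+6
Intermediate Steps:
K = sqrt(1762913) ≈ 1327.7
3396357 + K = 3396357 + sqrt(1762913)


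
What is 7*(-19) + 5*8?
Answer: -93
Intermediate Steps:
7*(-19) + 5*8 = -133 + 40 = -93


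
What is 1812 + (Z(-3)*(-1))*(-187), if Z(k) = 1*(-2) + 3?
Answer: 1999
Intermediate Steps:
Z(k) = 1 (Z(k) = -2 + 3 = 1)
1812 + (Z(-3)*(-1))*(-187) = 1812 + (1*(-1))*(-187) = 1812 - 1*(-187) = 1812 + 187 = 1999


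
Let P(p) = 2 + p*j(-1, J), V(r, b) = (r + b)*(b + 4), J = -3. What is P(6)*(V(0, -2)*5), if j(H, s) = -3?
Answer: 320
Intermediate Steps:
V(r, b) = (4 + b)*(b + r) (V(r, b) = (b + r)*(4 + b) = (4 + b)*(b + r))
P(p) = 2 - 3*p (P(p) = 2 + p*(-3) = 2 - 3*p)
P(6)*(V(0, -2)*5) = (2 - 3*6)*(((-2)² + 4*(-2) + 4*0 - 2*0)*5) = (2 - 18)*((4 - 8 + 0 + 0)*5) = -(-64)*5 = -16*(-20) = 320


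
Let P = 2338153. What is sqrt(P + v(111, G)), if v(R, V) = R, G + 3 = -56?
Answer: 2*sqrt(584566) ≈ 1529.1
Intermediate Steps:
G = -59 (G = -3 - 56 = -59)
sqrt(P + v(111, G)) = sqrt(2338153 + 111) = sqrt(2338264) = 2*sqrt(584566)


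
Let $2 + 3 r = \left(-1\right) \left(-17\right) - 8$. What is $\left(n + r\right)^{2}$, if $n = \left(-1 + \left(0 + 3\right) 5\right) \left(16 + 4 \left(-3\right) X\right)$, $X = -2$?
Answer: $\frac{2845969}{9} \approx 3.1622 \cdot 10^{5}$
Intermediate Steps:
$n = 560$ ($n = \left(-1 + \left(0 + 3\right) 5\right) \left(16 + 4 \left(-3\right) \left(-2\right)\right) = \left(-1 + 3 \cdot 5\right) \left(16 - -24\right) = \left(-1 + 15\right) \left(16 + 24\right) = 14 \cdot 40 = 560$)
$r = \frac{7}{3}$ ($r = - \frac{2}{3} + \frac{\left(-1\right) \left(-17\right) - 8}{3} = - \frac{2}{3} + \frac{17 - 8}{3} = - \frac{2}{3} + \frac{1}{3} \cdot 9 = - \frac{2}{3} + 3 = \frac{7}{3} \approx 2.3333$)
$\left(n + r\right)^{2} = \left(560 + \frac{7}{3}\right)^{2} = \left(\frac{1687}{3}\right)^{2} = \frac{2845969}{9}$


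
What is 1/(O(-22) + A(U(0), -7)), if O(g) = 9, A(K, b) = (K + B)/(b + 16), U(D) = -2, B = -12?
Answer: 9/67 ≈ 0.13433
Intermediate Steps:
A(K, b) = (-12 + K)/(16 + b) (A(K, b) = (K - 12)/(b + 16) = (-12 + K)/(16 + b))
1/(O(-22) + A(U(0), -7)) = 1/(9 + (-12 - 2)/(16 - 7)) = 1/(9 - 14/9) = 1/(67/9) = 9/67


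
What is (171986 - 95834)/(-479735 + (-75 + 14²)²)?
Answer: -38076/232547 ≈ -0.16373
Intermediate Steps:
(171986 - 95834)/(-479735 + (-75 + 14²)²) = 76152/(-479735 + (-75 + 196)²) = 76152/(-479735 + 121²) = 76152/(-479735 + 14641) = 76152/(-465094) = 76152*(-1/465094) = -38076/232547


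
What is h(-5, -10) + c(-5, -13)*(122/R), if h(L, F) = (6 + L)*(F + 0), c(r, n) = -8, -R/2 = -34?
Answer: -414/17 ≈ -24.353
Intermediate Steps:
R = 68 (R = -2*(-34) = 68)
h(L, F) = F*(6 + L) (h(L, F) = (6 + L)*F = F*(6 + L))
h(-5, -10) + c(-5, -13)*(122/R) = -10*(6 - 5) - 976/68 = -10*1 - 976/68 = -10 - 8*61/34 = -10 - 244/17 = -414/17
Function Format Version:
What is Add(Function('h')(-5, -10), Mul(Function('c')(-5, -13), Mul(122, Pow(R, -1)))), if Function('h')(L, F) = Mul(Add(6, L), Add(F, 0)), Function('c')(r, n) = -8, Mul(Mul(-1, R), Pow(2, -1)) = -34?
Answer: Rational(-414, 17) ≈ -24.353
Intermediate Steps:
R = 68 (R = Mul(-2, -34) = 68)
Function('h')(L, F) = Mul(F, Add(6, L)) (Function('h')(L, F) = Mul(Add(6, L), F) = Mul(F, Add(6, L)))
Add(Function('h')(-5, -10), Mul(Function('c')(-5, -13), Mul(122, Pow(R, -1)))) = Add(Mul(-10, Add(6, -5)), Mul(-8, Mul(122, Pow(68, -1)))) = Add(Mul(-10, 1), Mul(-8, Mul(122, Rational(1, 68)))) = Add(-10, Mul(-8, Rational(61, 34))) = Add(-10, Rational(-244, 17)) = Rational(-414, 17)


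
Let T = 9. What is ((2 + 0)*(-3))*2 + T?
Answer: -3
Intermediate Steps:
((2 + 0)*(-3))*2 + T = ((2 + 0)*(-3))*2 + 9 = (2*(-3))*2 + 9 = -6*2 + 9 = -12 + 9 = -3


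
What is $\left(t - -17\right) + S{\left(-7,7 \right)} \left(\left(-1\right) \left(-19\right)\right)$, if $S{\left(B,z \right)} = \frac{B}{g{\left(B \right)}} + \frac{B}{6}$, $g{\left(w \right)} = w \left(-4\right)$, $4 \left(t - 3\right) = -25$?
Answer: $- \frac{79}{6} \approx -13.167$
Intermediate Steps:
$t = - \frac{13}{4}$ ($t = 3 + \frac{1}{4} \left(-25\right) = 3 - \frac{25}{4} = - \frac{13}{4} \approx -3.25$)
$g{\left(w \right)} = - 4 w$
$S{\left(B,z \right)} = - \frac{1}{4} + \frac{B}{6}$ ($S{\left(B,z \right)} = \frac{B}{\left(-4\right) B} + \frac{B}{6} = B \left(- \frac{1}{4 B}\right) + B \frac{1}{6} = - \frac{1}{4} + \frac{B}{6}$)
$\left(t - -17\right) + S{\left(-7,7 \right)} \left(\left(-1\right) \left(-19\right)\right) = \left(- \frac{13}{4} - -17\right) + \left(- \frac{1}{4} + \frac{1}{6} \left(-7\right)\right) \left(\left(-1\right) \left(-19\right)\right) = \left(- \frac{13}{4} + 17\right) + \left(- \frac{1}{4} - \frac{7}{6}\right) 19 = \frac{55}{4} - \frac{323}{12} = - \frac{79}{6}$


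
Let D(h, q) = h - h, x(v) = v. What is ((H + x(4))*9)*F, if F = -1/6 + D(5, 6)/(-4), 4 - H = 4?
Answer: -6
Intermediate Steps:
H = 0 (H = 4 - 1*4 = 4 - 4 = 0)
D(h, q) = 0
F = -⅙ (F = -1/6 + 0/(-4) = -1*⅙ + 0*(-¼) = -⅙ + 0 = -⅙ ≈ -0.16667)
((H + x(4))*9)*F = ((0 + 4)*9)*(-⅙) = (4*9)*(-⅙) = 36*(-⅙) = -6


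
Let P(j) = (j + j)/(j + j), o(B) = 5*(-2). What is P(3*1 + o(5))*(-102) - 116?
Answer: -218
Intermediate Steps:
o(B) = -10
P(j) = 1 (P(j) = (2*j)/((2*j)) = (2*j)*(1/(2*j)) = 1)
P(3*1 + o(5))*(-102) - 116 = 1*(-102) - 116 = -102 - 116 = -218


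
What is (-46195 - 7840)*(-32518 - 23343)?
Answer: 3018449135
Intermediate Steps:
(-46195 - 7840)*(-32518 - 23343) = -54035*(-55861) = 3018449135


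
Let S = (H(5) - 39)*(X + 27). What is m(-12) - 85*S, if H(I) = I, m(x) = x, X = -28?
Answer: -2902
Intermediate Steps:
S = 34 (S = (5 - 39)*(-28 + 27) = -34*(-1) = 34)
m(-12) - 85*S = -12 - 85*34 = -12 - 2890 = -2902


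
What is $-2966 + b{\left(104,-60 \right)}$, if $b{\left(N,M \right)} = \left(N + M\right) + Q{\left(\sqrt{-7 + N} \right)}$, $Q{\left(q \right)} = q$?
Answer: $-2922 + \sqrt{97} \approx -2912.2$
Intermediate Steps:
$b{\left(N,M \right)} = M + N + \sqrt{-7 + N}$ ($b{\left(N,M \right)} = \left(N + M\right) + \sqrt{-7 + N} = \left(M + N\right) + \sqrt{-7 + N} = M + N + \sqrt{-7 + N}$)
$-2966 + b{\left(104,-60 \right)} = -2966 + \left(-60 + 104 + \sqrt{-7 + 104}\right) = -2966 + \left(-60 + 104 + \sqrt{97}\right) = -2966 + \left(44 + \sqrt{97}\right) = -2922 + \sqrt{97}$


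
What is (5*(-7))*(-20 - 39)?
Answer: 2065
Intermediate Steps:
(5*(-7))*(-20 - 39) = -35*(-59) = 2065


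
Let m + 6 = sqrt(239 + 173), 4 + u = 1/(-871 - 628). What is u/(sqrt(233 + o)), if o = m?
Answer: -5997/(1499*sqrt(227 + 2*sqrt(103))) ≈ -0.25440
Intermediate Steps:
u = -5997/1499 (u = -4 + 1/(-871 - 628) = -4 + 1/(-1499) = -4 - 1/1499 = -5997/1499 ≈ -4.0007)
m = -6 + 2*sqrt(103) (m = -6 + sqrt(239 + 173) = -6 + sqrt(412) = -6 + 2*sqrt(103) ≈ 14.298)
o = -6 + 2*sqrt(103) ≈ 14.298
u/(sqrt(233 + o)) = -5997/(1499*sqrt(233 + (-6 + 2*sqrt(103)))) = -5997/(1499*sqrt(227 + 2*sqrt(103)))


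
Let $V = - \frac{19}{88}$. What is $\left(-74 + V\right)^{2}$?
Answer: $\frac{42653961}{7744} \approx 5508.0$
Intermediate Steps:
$V = - \frac{19}{88}$ ($V = \left(-19\right) \frac{1}{88} = - \frac{19}{88} \approx -0.21591$)
$\left(-74 + V\right)^{2} = \left(-74 - \frac{19}{88}\right)^{2} = \left(- \frac{6531}{88}\right)^{2} = \frac{42653961}{7744}$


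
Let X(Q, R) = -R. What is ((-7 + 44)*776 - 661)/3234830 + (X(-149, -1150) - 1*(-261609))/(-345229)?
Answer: -840296677291/1116757126070 ≈ -0.75244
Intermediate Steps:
((-7 + 44)*776 - 661)/3234830 + (X(-149, -1150) - 1*(-261609))/(-345229) = ((-7 + 44)*776 - 661)/3234830 + (-1*(-1150) - 1*(-261609))/(-345229) = (37*776 - 661)*(1/3234830) + (1150 + 261609)*(-1/345229) = (28712 - 661)*(1/3234830) + 262759*(-1/345229) = 28051*(1/3234830) - 262759/345229 = 28051/3234830 - 262759/345229 = -840296677291/1116757126070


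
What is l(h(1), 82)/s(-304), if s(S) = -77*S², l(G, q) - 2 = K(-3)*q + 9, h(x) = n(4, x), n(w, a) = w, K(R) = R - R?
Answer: -1/646912 ≈ -1.5458e-6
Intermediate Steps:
K(R) = 0
h(x) = 4
l(G, q) = 11 (l(G, q) = 2 + (0*q + 9) = 2 + (0 + 9) = 2 + 9 = 11)
l(h(1), 82)/s(-304) = 11/((-77*(-304)²)) = 11/((-77*92416)) = 11/(-7116032) = 11*(-1/7116032) = -1/646912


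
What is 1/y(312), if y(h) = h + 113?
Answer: 1/425 ≈ 0.0023529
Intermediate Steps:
y(h) = 113 + h
1/y(312) = 1/(113 + 312) = 1/425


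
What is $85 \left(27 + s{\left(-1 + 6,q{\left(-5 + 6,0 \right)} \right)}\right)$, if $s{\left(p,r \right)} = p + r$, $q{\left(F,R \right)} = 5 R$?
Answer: $2720$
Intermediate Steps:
$85 \left(27 + s{\left(-1 + 6,q{\left(-5 + 6,0 \right)} \right)}\right) = 85 \left(27 + \left(\left(-1 + 6\right) + 5 \cdot 0\right)\right) = 85 \left(27 + \left(5 + 0\right)\right) = 85 \left(27 + 5\right) = 85 \cdot 32 = 2720$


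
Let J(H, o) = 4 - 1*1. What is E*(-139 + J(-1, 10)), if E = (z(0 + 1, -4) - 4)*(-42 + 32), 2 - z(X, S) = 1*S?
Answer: 2720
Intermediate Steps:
J(H, o) = 3 (J(H, o) = 4 - 1 = 3)
z(X, S) = 2 - S
E = -20 (E = ((2 - 1*(-4)) - 4)*(-42 + 32) = ((2 + 4) - 4)*(-10) = (6 - 4)*(-10) = 2*(-10) = -20)
E*(-139 + J(-1, 10)) = -20*(-139 + 3) = -20*(-136) = 2720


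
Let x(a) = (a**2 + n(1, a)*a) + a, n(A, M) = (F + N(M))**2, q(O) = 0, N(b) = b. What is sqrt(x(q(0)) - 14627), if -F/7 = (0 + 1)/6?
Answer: I*sqrt(14627) ≈ 120.94*I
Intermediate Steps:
F = -7/6 (F = -7*(0 + 1)/6 = -7/6 ≈ -1.1667)
n(A, M) = (-7/6 + M)**2
x(a) = a + a**2 + a*(-7 + 6*a)**2/36 (x(a) = (a**2 + ((-7 + 6*a)**2/36)*a) + a = (a**2 + a*(-7 + 6*a)**2/36) + a = a + a**2 + a*(-7 + 6*a)**2/36)
sqrt(x(q(0)) - 14627) = sqrt((1/36)*0*(85 - 48*0 + 36*0**2) - 14627) = sqrt((1/36)*0*(85 + 0 + 36*0) - 14627) = sqrt((1/36)*0*(85 + 0 + 0) - 14627) = sqrt((1/36)*0*85 - 14627) = sqrt(0 - 14627) = sqrt(-14627) = I*sqrt(14627)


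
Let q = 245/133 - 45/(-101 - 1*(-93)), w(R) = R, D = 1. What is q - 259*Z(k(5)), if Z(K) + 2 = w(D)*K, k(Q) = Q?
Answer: -116969/152 ≈ -769.53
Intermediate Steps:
Z(K) = -2 + K (Z(K) = -2 + 1*K = -2 + K)
q = 1135/152 (q = 245*(1/133) - 45/(-101 + 93) = 35/19 - 45/(-8) = 35/19 - 45*(-1/8) = 35/19 + 45/8 = 1135/152 ≈ 7.4671)
q - 259*Z(k(5)) = 1135/152 - 259*(-2 + 5) = 1135/152 - 259*3 = 1135/152 - 777 = -116969/152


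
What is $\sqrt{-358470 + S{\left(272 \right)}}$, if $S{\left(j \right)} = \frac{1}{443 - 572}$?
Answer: $\frac{i \sqrt{5965299399}}{129} \approx 598.72 i$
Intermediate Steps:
$S{\left(j \right)} = - \frac{1}{129}$ ($S{\left(j \right)} = \frac{1}{-129} = - \frac{1}{129}$)
$\sqrt{-358470 + S{\left(272 \right)}} = \sqrt{-358470 - \frac{1}{129}} = \sqrt{- \frac{46242631}{129}} = \frac{i \sqrt{5965299399}}{129}$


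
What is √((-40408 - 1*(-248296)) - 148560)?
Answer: 24*√103 ≈ 243.57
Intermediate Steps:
√((-40408 - 1*(-248296)) - 148560) = √((-40408 + 248296) - 148560) = √(207888 - 148560) = √59328 = 24*√103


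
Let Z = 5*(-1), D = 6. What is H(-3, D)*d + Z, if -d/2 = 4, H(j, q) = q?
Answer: -53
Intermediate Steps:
Z = -5
d = -8 (d = -2*4 = -8)
H(-3, D)*d + Z = 6*(-8) - 5 = -48 - 5 = -53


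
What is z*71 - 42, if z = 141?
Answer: 9969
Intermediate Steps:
z*71 - 42 = 141*71 - 42 = 10011 - 42 = 9969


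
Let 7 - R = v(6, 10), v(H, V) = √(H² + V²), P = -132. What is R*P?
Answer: -924 + 264*√34 ≈ 615.37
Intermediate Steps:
R = 7 - 2*√34 (R = 7 - √(6² + 10²) = 7 - √(36 + 100) = 7 - √136 = 7 - 2*√34 ≈ -4.6619)
R*P = (7 - 2*√34)*(-132) = -924 + 264*√34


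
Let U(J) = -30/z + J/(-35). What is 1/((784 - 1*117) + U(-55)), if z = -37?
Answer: 259/173370 ≈ 0.0014939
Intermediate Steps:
U(J) = 30/37 - J/35 (U(J) = -30/(-37) + J/(-35) = -30*(-1/37) + J*(-1/35) = 30/37 - J/35)
1/((784 - 1*117) + U(-55)) = 1/((784 - 1*117) + (30/37 - 1/35*(-55))) = 1/((784 - 117) + (30/37 + 11/7)) = 1/(667 + 617/259) = 1/(173370/259) = 259/173370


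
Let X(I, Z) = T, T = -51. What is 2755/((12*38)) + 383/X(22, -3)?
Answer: -599/408 ≈ -1.4681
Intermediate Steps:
X(I, Z) = -51
2755/((12*38)) + 383/X(22, -3) = 2755/((12*38)) + 383/(-51) = 2755/456 + 383*(-1/51) = 2755*(1/456) - 383/51 = 145/24 - 383/51 = -599/408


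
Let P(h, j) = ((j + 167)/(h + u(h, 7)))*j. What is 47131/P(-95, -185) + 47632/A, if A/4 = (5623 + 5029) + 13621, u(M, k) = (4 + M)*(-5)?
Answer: 4576483648/898101 ≈ 5095.7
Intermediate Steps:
u(M, k) = -20 - 5*M
A = 97092 (A = 4*((5623 + 5029) + 13621) = 4*(10652 + 13621) = 4*24273 = 97092)
P(h, j) = j*(167 + j)/(-20 - 4*h) (P(h, j) = ((j + 167)/(h + (-20 - 5*h)))*j = ((167 + j)/(-20 - 4*h))*j = j*(167 + j)/(-20 - 4*h))
47131/P(-95, -185) + 47632/A = 47131/((-1*(-185)*(167 - 185)/(20 + 4*(-95)))) + 47632/97092 = 47131/((-1*(-185)*(-18)/(20 - 380))) + 47632*(1/97092) = 47131/((-1*(-185)*(-18)/(-360))) + 11908/24273 = 47131/((-1*(-185)*(-1/360)*(-18))) + 11908/24273 = 47131/(37/4) + 11908/24273 = 47131*(4/37) + 11908/24273 = 188524/37 + 11908/24273 = 4576483648/898101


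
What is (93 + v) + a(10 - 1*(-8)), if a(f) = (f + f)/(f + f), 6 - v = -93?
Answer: 193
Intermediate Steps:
v = 99 (v = 6 - 1*(-93) = 6 + 93 = 99)
a(f) = 1 (a(f) = (2*f)/((2*f)) = (2*f)*(1/(2*f)) = 1)
(93 + v) + a(10 - 1*(-8)) = (93 + 99) + 1 = 192 + 1 = 193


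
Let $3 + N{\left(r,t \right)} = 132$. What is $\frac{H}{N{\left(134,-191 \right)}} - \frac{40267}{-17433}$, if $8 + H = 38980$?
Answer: $\frac{228197773}{749619} \approx 304.42$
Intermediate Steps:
$H = 38972$ ($H = -8 + 38980 = 38972$)
$N{\left(r,t \right)} = 129$ ($N{\left(r,t \right)} = -3 + 132 = 129$)
$\frac{H}{N{\left(134,-191 \right)}} - \frac{40267}{-17433} = \frac{38972}{129} - \frac{40267}{-17433} = 38972 \cdot \frac{1}{129} - - \frac{40267}{17433} = \frac{38972}{129} + \frac{40267}{17433} = \frac{228197773}{749619}$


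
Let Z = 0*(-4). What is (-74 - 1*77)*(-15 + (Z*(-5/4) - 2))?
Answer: 2567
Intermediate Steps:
Z = 0
(-74 - 1*77)*(-15 + (Z*(-5/4) - 2)) = (-74 - 1*77)*(-15 + (0*(-5/4) - 2)) = (-74 - 77)*(-15 + (0*(-5*1/4) - 2)) = -151*(-15 + (0*(-5/4) - 2)) = -151*(-15 + (0 - 2)) = -151*(-15 - 2) = -151*(-17) = 2567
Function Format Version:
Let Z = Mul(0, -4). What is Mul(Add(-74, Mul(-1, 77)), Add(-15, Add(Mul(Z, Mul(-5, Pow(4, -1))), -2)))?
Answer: 2567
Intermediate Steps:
Z = 0
Mul(Add(-74, Mul(-1, 77)), Add(-15, Add(Mul(Z, Mul(-5, Pow(4, -1))), -2))) = Mul(Add(-74, Mul(-1, 77)), Add(-15, Add(Mul(0, Mul(-5, Pow(4, -1))), -2))) = Mul(Add(-74, -77), Add(-15, Add(Mul(0, Mul(-5, Rational(1, 4))), -2))) = Mul(-151, Add(-15, Add(Mul(0, Rational(-5, 4)), -2))) = Mul(-151, Add(-15, Add(0, -2))) = Mul(-151, Add(-15, -2)) = Mul(-151, -17) = 2567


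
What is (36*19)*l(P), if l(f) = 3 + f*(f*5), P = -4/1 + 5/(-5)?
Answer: 87552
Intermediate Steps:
P = -5 (P = -4*1 + 5*(-⅕) = -4 - 1 = -5)
l(f) = 3 + 5*f² (l(f) = 3 + f*(5*f) = 3 + 5*f²)
(36*19)*l(P) = (36*19)*(3 + 5*(-5)²) = 684*(3 + 5*25) = 684*(3 + 125) = 684*128 = 87552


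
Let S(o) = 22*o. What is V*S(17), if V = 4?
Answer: 1496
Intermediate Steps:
V*S(17) = 4*(22*17) = 4*374 = 1496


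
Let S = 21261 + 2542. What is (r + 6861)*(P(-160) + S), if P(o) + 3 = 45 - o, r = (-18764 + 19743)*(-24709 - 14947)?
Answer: -931786793815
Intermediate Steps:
r = -38823224 (r = 979*(-39656) = -38823224)
P(o) = 42 - o (P(o) = -3 + (45 - o) = 42 - o)
S = 23803
(r + 6861)*(P(-160) + S) = (-38823224 + 6861)*((42 - 1*(-160)) + 23803) = -38816363*((42 + 160) + 23803) = -38816363*(202 + 23803) = -38816363*24005 = -931786793815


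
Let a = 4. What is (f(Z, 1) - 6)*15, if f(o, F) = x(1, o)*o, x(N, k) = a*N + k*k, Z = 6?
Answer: 3510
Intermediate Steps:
x(N, k) = k² + 4*N (x(N, k) = 4*N + k*k = 4*N + k² = k² + 4*N)
f(o, F) = o*(4 + o²) (f(o, F) = (o² + 4*1)*o = (o² + 4)*o = (4 + o²)*o = o*(4 + o²))
(f(Z, 1) - 6)*15 = (6*(4 + 6²) - 6)*15 = (6*(4 + 36) - 6)*15 = (6*40 - 6)*15 = (240 - 6)*15 = 234*15 = 3510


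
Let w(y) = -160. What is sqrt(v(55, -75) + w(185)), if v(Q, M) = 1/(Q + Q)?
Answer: I*sqrt(1935890)/110 ≈ 12.649*I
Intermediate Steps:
v(Q, M) = 1/(2*Q)
sqrt(v(55, -75) + w(185)) = sqrt((1/2)/55 - 160) = sqrt((1/2)*(1/55) - 160) = sqrt(1/110 - 160) = sqrt(-17599/110) = I*sqrt(1935890)/110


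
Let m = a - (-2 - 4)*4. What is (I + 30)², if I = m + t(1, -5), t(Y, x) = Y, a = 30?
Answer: 7225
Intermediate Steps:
m = 54 (m = 30 - (-2 - 4)*4 = 30 - (-6)*4 = 30 - 1*(-24) = 30 + 24 = 54)
I = 55 (I = 54 + 1 = 55)
(I + 30)² = (55 + 30)² = 85² = 7225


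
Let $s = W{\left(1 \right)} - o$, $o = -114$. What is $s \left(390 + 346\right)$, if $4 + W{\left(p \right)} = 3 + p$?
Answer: $83904$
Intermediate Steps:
$W{\left(p \right)} = -1 + p$ ($W{\left(p \right)} = -4 + \left(3 + p\right) = -1 + p$)
$s = 114$ ($s = \left(-1 + 1\right) - -114 = 0 + 114 = 114$)
$s \left(390 + 346\right) = 114 \left(390 + 346\right) = 114 \cdot 736 = 83904$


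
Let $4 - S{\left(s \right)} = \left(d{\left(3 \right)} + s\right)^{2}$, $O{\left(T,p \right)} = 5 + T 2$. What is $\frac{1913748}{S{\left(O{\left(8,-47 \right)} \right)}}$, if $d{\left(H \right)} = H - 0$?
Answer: $- \frac{478437}{143} \approx -3345.7$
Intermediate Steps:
$d{\left(H \right)} = H$ ($d{\left(H \right)} = H + 0 = H$)
$O{\left(T,p \right)} = 5 + 2 T$
$S{\left(s \right)} = 4 - \left(3 + s\right)^{2}$
$\frac{1913748}{S{\left(O{\left(8,-47 \right)} \right)}} = \frac{1913748}{4 - \left(3 + \left(5 + 2 \cdot 8\right)\right)^{2}} = \frac{1913748}{4 - \left(3 + \left(5 + 16\right)\right)^{2}} = \frac{1913748}{4 - \left(3 + 21\right)^{2}} = \frac{1913748}{4 - 24^{2}} = \frac{1913748}{4 - 576} = \frac{1913748}{-572} = 1913748 \left(- \frac{1}{572}\right) = - \frac{478437}{143}$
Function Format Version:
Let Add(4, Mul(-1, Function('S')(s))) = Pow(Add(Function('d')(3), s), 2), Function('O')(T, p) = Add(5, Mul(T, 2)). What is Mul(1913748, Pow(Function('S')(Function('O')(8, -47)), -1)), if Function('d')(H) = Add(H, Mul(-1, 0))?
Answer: Rational(-478437, 143) ≈ -3345.7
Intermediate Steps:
Function('d')(H) = H (Function('d')(H) = Add(H, 0) = H)
Function('O')(T, p) = Add(5, Mul(2, T))
Function('S')(s) = Add(4, Mul(-1, Pow(Add(3, s), 2)))
Mul(1913748, Pow(Function('S')(Function('O')(8, -47)), -1)) = Mul(1913748, Pow(Add(4, Mul(-1, Pow(Add(3, Add(5, Mul(2, 8))), 2))), -1)) = Mul(1913748, Pow(Add(4, Mul(-1, Pow(Add(3, Add(5, 16)), 2))), -1)) = Mul(1913748, Pow(Add(4, Mul(-1, Pow(Add(3, 21), 2))), -1)) = Mul(1913748, Pow(Add(4, Mul(-1, Pow(24, 2))), -1)) = Mul(1913748, Pow(Add(4, Mul(-1, 576)), -1)) = Mul(1913748, Pow(Add(4, -576), -1)) = Mul(1913748, Pow(-572, -1)) = Mul(1913748, Rational(-1, 572)) = Rational(-478437, 143)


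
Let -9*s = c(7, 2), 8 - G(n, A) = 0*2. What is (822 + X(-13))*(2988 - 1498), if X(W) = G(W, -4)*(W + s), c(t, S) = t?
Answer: 9544940/9 ≈ 1.0605e+6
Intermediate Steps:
G(n, A) = 8 (G(n, A) = 8 - 0*2 = 8 - 1*0 = 8 + 0 = 8)
s = -7/9 (s = -1/9*7 = -7/9 ≈ -0.77778)
X(W) = -56/9 + 8*W (X(W) = 8*(W - 7/9) = 8*(-7/9 + W) = -56/9 + 8*W)
(822 + X(-13))*(2988 - 1498) = (822 + (-56/9 + 8*(-13)))*(2988 - 1498) = (822 + (-56/9 - 104))*1490 = (822 - 992/9)*1490 = (6406/9)*1490 = 9544940/9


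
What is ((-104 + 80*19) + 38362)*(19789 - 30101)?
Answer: -410190736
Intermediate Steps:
((-104 + 80*19) + 38362)*(19789 - 30101) = ((-104 + 1520) + 38362)*(-10312) = (1416 + 38362)*(-10312) = 39778*(-10312) = -410190736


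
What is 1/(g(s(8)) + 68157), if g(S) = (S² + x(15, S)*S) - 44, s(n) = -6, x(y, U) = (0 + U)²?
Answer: 1/67933 ≈ 1.4720e-5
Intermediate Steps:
x(y, U) = U²
g(S) = -44 + S² + S³ (g(S) = (S² + S²*S) - 44 = (S² + S³) - 44 = -44 + S² + S³)
1/(g(s(8)) + 68157) = 1/((-44 + (-6)² + (-6)³) + 68157) = 1/((-44 + 36 - 216) + 68157) = 1/(-224 + 68157) = 1/67933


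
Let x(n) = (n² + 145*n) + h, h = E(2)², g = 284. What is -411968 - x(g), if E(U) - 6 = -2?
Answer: -533820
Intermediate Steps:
E(U) = 4 (E(U) = 6 - 2 = 4)
h = 16 (h = 4² = 16)
x(n) = 16 + n² + 145*n (x(n) = (n² + 145*n) + 16 = 16 + n² + 145*n)
-411968 - x(g) = -411968 - (16 + 284² + 145*284) = -411968 - (16 + 80656 + 41180) = -411968 - 1*121852 = -411968 - 121852 = -533820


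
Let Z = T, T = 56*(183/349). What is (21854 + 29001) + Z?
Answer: 17758643/349 ≈ 50884.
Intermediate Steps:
T = 10248/349 (T = 56*(183*(1/349)) = 56*(183/349) = 10248/349 ≈ 29.364)
Z = 10248/349 ≈ 29.364
(21854 + 29001) + Z = (21854 + 29001) + 10248/349 = 50855 + 10248/349 = 17758643/349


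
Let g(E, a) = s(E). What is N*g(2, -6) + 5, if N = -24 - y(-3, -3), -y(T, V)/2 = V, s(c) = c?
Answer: -55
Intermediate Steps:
y(T, V) = -2*V
g(E, a) = E
N = -30 (N = -24 - (-2)*(-3) = -24 - 1*6 = -24 - 6 = -30)
N*g(2, -6) + 5 = -30*2 + 5 = -60 + 5 = -55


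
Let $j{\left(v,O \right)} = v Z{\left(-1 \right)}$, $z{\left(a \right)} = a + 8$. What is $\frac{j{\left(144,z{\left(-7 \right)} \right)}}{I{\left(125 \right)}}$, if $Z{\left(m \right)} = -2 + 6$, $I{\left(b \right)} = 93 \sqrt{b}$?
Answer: $\frac{192 \sqrt{5}}{775} \approx 0.55397$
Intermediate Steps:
$z{\left(a \right)} = 8 + a$
$Z{\left(m \right)} = 4$
$j{\left(v,O \right)} = 4 v$ ($j{\left(v,O \right)} = v 4 = 4 v$)
$\frac{j{\left(144,z{\left(-7 \right)} \right)}}{I{\left(125 \right)}} = \frac{4 \cdot 144}{93 \sqrt{125}} = \frac{576}{93 \cdot 5 \sqrt{5}} = \frac{576}{465 \sqrt{5}} = 576 \frac{\sqrt{5}}{2325} = \frac{192 \sqrt{5}}{775}$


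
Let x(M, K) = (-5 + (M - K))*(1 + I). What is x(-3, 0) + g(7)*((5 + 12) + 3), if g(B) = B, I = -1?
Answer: 140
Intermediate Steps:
x(M, K) = 0 (x(M, K) = (-5 + (M - K))*(1 - 1) = (-5 + M - K)*0 = 0)
x(-3, 0) + g(7)*((5 + 12) + 3) = 0 + 7*((5 + 12) + 3) = 0 + 7*(17 + 3) = 0 + 7*20 = 0 + 140 = 140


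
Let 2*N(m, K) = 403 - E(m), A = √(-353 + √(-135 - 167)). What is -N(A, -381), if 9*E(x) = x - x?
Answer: -403/2 ≈ -201.50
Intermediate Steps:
E(x) = 0 (E(x) = (x - x)/9 = (⅑)*0 = 0)
A = √(-353 + I*√302) (A = √(-353 + √(-302)) = √(-353 + I*√302) ≈ 0.4623 + 18.794*I)
N(m, K) = 403/2 (N(m, K) = (403 - 1*0)/2 = (403 + 0)/2 = (½)*403 = 403/2)
-N(A, -381) = -1*403/2 = -403/2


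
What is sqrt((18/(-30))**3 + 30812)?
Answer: sqrt(19257365)/25 ≈ 175.53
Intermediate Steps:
sqrt((18/(-30))**3 + 30812) = sqrt((18*(-1/30))**3 + 30812) = sqrt((-3/5)**3 + 30812) = sqrt(-27/125 + 30812) = sqrt(3851473/125) = sqrt(19257365)/25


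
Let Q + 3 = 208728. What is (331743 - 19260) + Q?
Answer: 521208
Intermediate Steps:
Q = 208725 (Q = -3 + 208728 = 208725)
(331743 - 19260) + Q = (331743 - 19260) + 208725 = 312483 + 208725 = 521208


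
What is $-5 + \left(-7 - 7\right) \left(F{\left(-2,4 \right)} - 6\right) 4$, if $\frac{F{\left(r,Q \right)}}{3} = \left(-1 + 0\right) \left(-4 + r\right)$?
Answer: $-677$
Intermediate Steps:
$F{\left(r,Q \right)} = 12 - 3 r$ ($F{\left(r,Q \right)} = 3 \left(-1 + 0\right) \left(-4 + r\right) = 3 \left(- (-4 + r)\right) = 3 \left(4 - r\right) = 12 - 3 r$)
$-5 + \left(-7 - 7\right) \left(F{\left(-2,4 \right)} - 6\right) 4 = -5 + \left(-7 - 7\right) \left(\left(12 - -6\right) - 6\right) 4 = -5 + - 14 \left(\left(12 + 6\right) - 6\right) 4 = -5 + - 14 \left(18 - 6\right) 4 = -5 + \left(-14\right) 12 \cdot 4 = -5 - 672 = -677$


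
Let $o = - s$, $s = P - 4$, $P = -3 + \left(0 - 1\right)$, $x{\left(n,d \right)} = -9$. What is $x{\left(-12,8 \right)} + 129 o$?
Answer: $1023$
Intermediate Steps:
$P = -4$ ($P = -3 - 1 = -4$)
$s = -8$ ($s = -4 - 4 = -8$)
$o = 8$ ($o = \left(-1\right) \left(-8\right) = 8$)
$x{\left(-12,8 \right)} + 129 o = -9 + 129 \cdot 8 = -9 + 1032 = 1023$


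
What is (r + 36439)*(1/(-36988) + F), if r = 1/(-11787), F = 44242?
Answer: 58571195246769395/36331463 ≈ 1.6121e+9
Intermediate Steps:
r = -1/11787 ≈ -8.4839e-5
(r + 36439)*(1/(-36988) + F) = (-1/11787 + 36439)*(1/(-36988) + 44242) = 429506492*(-1/36988 + 44242)/11787 = (429506492/11787)*(1636423095/36988) = 58571195246769395/36331463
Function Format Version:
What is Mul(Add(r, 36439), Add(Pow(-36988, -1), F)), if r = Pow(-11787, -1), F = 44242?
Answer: Rational(58571195246769395, 36331463) ≈ 1.6121e+9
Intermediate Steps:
r = Rational(-1, 11787) ≈ -8.4839e-5
Mul(Add(r, 36439), Add(Pow(-36988, -1), F)) = Mul(Add(Rational(-1, 11787), 36439), Add(Pow(-36988, -1), 44242)) = Mul(Rational(429506492, 11787), Add(Rational(-1, 36988), 44242)) = Mul(Rational(429506492, 11787), Rational(1636423095, 36988)) = Rational(58571195246769395, 36331463)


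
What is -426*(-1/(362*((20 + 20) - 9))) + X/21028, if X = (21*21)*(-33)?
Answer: -11025417/16855444 ≈ -0.65412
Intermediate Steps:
X = -14553 (X = 441*(-33) = -14553)
-426*(-1/(362*((20 + 20) - 9))) + X/21028 = -426*(-1/(362*((20 + 20) - 9))) - 14553/21028 = -426*(-1/(362*(40 - 9))) - 14553*1/21028 = -426/((-362*31)) - 2079/3004 = -426/(-11222) - 2079/3004 = -426*(-1/11222) - 2079/3004 = 213/5611 - 2079/3004 = -11025417/16855444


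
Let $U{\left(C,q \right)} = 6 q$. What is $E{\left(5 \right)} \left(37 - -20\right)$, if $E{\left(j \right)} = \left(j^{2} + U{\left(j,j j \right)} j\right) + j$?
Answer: $44460$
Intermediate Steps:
$E{\left(j \right)} = j + j^{2} + 6 j^{3}$ ($E{\left(j \right)} = \left(j^{2} + 6 j j j\right) + j = \left(j^{2} + 6 j^{2} j\right) + j = \left(j^{2} + 6 j^{3}\right) + j = j + j^{2} + 6 j^{3}$)
$E{\left(5 \right)} \left(37 - -20\right) = 5 \left(1 + 5 + 6 \cdot 5^{2}\right) \left(37 - -20\right) = 5 \left(1 + 5 + 6 \cdot 25\right) \left(37 + 20\right) = 5 \left(1 + 5 + 150\right) 57 = 5 \cdot 156 \cdot 57 = 780 \cdot 57 = 44460$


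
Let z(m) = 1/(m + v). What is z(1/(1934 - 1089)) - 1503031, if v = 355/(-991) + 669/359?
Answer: -680695383214164/452881999 ≈ -1.5030e+6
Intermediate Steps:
v = 535534/355769 (v = 355*(-1/991) + 669*(1/359) = -355/991 + 669/359 = 535534/355769 ≈ 1.5053)
z(m) = 1/(535534/355769 + m) (z(m) = 1/(m + 535534/355769) = 1/(535534/355769 + m))
z(1/(1934 - 1089)) - 1503031 = 355769/(535534 + 355769/(1934 - 1089)) - 1503031 = 355769/(535534 + 355769/845) - 1503031 = 355769/(452881999/845) - 1503031 = 355769*(845/452881999) - 1503031 = 300624805/452881999 - 1503031 = -680695383214164/452881999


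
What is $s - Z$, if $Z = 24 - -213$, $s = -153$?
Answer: $-390$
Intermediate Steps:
$Z = 237$ ($Z = 24 + 213 = 237$)
$s - Z = -153 - 237 = -390$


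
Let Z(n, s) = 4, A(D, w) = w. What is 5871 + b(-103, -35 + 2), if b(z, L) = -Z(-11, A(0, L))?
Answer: 5867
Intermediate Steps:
b(z, L) = -4 (b(z, L) = -1*4 = -4)
5871 + b(-103, -35 + 2) = 5871 - 4 = 5867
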